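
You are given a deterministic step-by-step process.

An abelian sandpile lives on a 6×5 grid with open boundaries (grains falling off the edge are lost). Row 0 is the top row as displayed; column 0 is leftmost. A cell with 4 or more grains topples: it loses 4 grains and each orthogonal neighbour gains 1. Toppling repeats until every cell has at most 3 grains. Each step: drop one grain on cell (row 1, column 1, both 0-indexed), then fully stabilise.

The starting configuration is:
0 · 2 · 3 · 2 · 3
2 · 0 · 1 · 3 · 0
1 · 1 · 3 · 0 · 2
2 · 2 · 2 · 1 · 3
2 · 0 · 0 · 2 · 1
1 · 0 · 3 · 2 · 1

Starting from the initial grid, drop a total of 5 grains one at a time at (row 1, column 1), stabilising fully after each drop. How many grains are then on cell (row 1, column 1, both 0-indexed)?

gen 0: 0 · 2 · 3 · 2 · 3
2 · 0 · 1 · 3 · 0
1 · 1 · 3 · 0 · 2
2 · 2 · 2 · 1 · 3
2 · 0 · 0 · 2 · 1
1 · 0 · 3 · 2 · 1
gen 1: 0 · 2 · 3 · 2 · 3
2 · 1 · 1 · 3 · 0
1 · 1 · 3 · 0 · 2
2 · 2 · 2 · 1 · 3
2 · 0 · 0 · 2 · 1
1 · 0 · 3 · 2 · 1
gen 2: 0 · 2 · 3 · 2 · 3
2 · 2 · 1 · 3 · 0
1 · 1 · 3 · 0 · 2
2 · 2 · 2 · 1 · 3
2 · 0 · 0 · 2 · 1
1 · 0 · 3 · 2 · 1
gen 3: 0 · 2 · 3 · 2 · 3
2 · 3 · 1 · 3 · 0
1 · 1 · 3 · 0 · 2
2 · 2 · 2 · 1 · 3
2 · 0 · 0 · 2 · 1
1 · 0 · 3 · 2 · 1
gen 4: 0 · 3 · 3 · 2 · 3
3 · 0 · 2 · 3 · 0
1 · 2 · 3 · 0 · 2
2 · 2 · 2 · 1 · 3
2 · 0 · 0 · 2 · 1
1 · 0 · 3 · 2 · 1
gen 5: 0 · 3 · 3 · 2 · 3
3 · 1 · 2 · 3 · 0
1 · 2 · 3 · 0 · 2
2 · 2 · 2 · 1 · 3
2 · 0 · 0 · 2 · 1
1 · 0 · 3 · 2 · 1

1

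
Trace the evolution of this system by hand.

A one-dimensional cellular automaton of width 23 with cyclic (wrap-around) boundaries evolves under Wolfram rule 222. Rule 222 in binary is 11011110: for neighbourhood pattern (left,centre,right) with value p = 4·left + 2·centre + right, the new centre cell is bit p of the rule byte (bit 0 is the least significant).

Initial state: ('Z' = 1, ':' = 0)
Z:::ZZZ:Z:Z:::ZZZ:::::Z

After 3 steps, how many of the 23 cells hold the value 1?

k=0  Z:::ZZZ:Z:Z:::ZZZ:::::Z
k=1  ZZ:ZZZZ:Z:ZZ:ZZZZZ:::ZZ
k=2  ZZ:ZZZZ:Z:ZZ:ZZZZZZ:ZZZ
k=3  ZZ:ZZZZ:Z:ZZ:ZZZZZZ:ZZZ

18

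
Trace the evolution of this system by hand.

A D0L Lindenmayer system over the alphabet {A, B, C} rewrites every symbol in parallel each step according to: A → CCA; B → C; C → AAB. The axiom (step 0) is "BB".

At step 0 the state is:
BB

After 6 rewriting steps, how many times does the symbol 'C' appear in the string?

gen 0: BB
gen 1: CC
gen 2: AABAAB
gen 3: CCACCACCCACCAC
gen 4: AABAABCCAAABAABCCAAABAABAABCCAAABAABCCAAAB
gen 5: CCACCACCCACCACAABAABCCACCACCACCCACCACAABAABCCACCACCACCCACCACCCACCACAABAABCCACCACCACCCACCACAABAABCCACCACCAC
gen 6: AABAABCCAAABAABCCAAABAABAABCCAAABAABCCAAABCCACCACCCACCACAA…CAAABAABCCAAABCCACCACCCACCACAABAABCCAAABAABCCAAABAABCCAAAB  (len 302)

88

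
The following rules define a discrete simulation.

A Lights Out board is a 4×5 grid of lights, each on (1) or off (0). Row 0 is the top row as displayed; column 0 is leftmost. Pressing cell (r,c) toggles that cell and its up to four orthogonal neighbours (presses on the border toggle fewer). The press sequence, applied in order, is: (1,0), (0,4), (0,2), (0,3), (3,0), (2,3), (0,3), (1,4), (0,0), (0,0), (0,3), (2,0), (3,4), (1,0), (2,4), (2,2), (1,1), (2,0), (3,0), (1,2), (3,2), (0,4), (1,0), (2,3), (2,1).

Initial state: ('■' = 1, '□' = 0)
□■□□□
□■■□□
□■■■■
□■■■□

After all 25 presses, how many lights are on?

t=0: □■□□□
□■■□□
□■■■■
□■■■□
t=1: ■■□□□
■□■□□
■■■■■
□■■■□
t=2: ■■□■■
■□■□■
■■■■■
□■■■□
t=3: ■□■□■
■□□□■
■■■■■
□■■■□
t=4: ■□□■□
■□□■■
■■■■■
□■■■□
t=5: ■□□■□
■□□■■
□■■■■
■□■■□
t=6: ■□□■□
■□□□■
□■□□□
■□■□□
t=7: ■□■□■
■□□■■
□■□□□
■□■□□
t=8: ■□■□□
■□□□□
□■□□■
■□■□□
t=9: □■■□□
□□□□□
□■□□■
■□■□□
t=10: ■□■□□
■□□□□
□■□□■
■□■□□
t=11: ■□□■■
■□□■□
□■□□■
■□■□□
t=12: ■□□■■
□□□■□
■□□□■
□□■□□
t=13: ■□□■■
□□□■□
■□□□□
□□■■■
t=14: □□□■■
■■□■□
□□□□□
□□■■■
t=15: □□□■■
■■□■■
□□□■■
□□■■□
t=16: □□□■■
■■■■■
□■■□■
□□□■□
t=17: □■□■■
□□□■■
□□■□■
□□□■□
t=18: □■□■■
■□□■■
■■■□■
■□□■□
t=19: □■□■■
■□□■■
□■■□■
□■□■□
t=20: □■■■■
■■■□■
□■□□■
□■□■□
t=21: □■■■■
■■■□■
□■■□■
□□■□□
t=22: □■■□□
■■■□□
□■■□■
□□■□□
t=23: ■■■□□
□□■□□
■■■□■
□□■□□
t=24: ■■■□□
□□■■□
■■□■□
□□■■□
t=25: ■■■□□
□■■■□
□□■■□
□■■■□

11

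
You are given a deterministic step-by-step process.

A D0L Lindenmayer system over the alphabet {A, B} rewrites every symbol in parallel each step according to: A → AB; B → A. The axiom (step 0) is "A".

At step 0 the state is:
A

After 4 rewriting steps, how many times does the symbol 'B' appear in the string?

[0] A
[1] AB
[2] ABA
[3] ABAAB
[4] ABAABABA

3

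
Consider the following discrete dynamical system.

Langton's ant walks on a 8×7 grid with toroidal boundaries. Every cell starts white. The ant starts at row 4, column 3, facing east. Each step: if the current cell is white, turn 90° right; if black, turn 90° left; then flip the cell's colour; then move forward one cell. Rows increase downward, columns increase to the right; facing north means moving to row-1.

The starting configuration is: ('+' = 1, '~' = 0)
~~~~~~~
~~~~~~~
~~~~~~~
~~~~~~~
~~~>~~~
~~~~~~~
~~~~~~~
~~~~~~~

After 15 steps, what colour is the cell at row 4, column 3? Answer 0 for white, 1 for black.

t=0: ~~~~~~~
~~~~~~~
~~~~~~~
~~~~~~~
~~~>~~~
~~~~~~~
~~~~~~~
~~~~~~~
t=1: ~~~~~~~
~~~~~~~
~~~~~~~
~~~~~~~
~~~+~~~
~~~v~~~
~~~~~~~
~~~~~~~
t=2: ~~~~~~~
~~~~~~~
~~~~~~~
~~~~~~~
~~~+~~~
~~<+~~~
~~~~~~~
~~~~~~~
t=3: ~~~~~~~
~~~~~~~
~~~~~~~
~~~~~~~
~~^+~~~
~~++~~~
~~~~~~~
~~~~~~~
t=4: ~~~~~~~
~~~~~~~
~~~~~~~
~~~~~~~
~~+>~~~
~~++~~~
~~~~~~~
~~~~~~~
t=5: ~~~~~~~
~~~~~~~
~~~~~~~
~~~^~~~
~~+~~~~
~~++~~~
~~~~~~~
~~~~~~~
t=6: ~~~~~~~
~~~~~~~
~~~~~~~
~~~+>~~
~~+~~~~
~~++~~~
~~~~~~~
~~~~~~~
t=7: ~~~~~~~
~~~~~~~
~~~~~~~
~~~++~~
~~+~v~~
~~++~~~
~~~~~~~
~~~~~~~
t=8: ~~~~~~~
~~~~~~~
~~~~~~~
~~~++~~
~~+<+~~
~~++~~~
~~~~~~~
~~~~~~~
t=9: ~~~~~~~
~~~~~~~
~~~~~~~
~~~^+~~
~~+++~~
~~++~~~
~~~~~~~
~~~~~~~
t=10: ~~~~~~~
~~~~~~~
~~~~~~~
~~<~+~~
~~+++~~
~~++~~~
~~~~~~~
~~~~~~~
t=11: ~~~~~~~
~~~~~~~
~~^~~~~
~~+~+~~
~~+++~~
~~++~~~
~~~~~~~
~~~~~~~
t=12: ~~~~~~~
~~~~~~~
~~+>~~~
~~+~+~~
~~+++~~
~~++~~~
~~~~~~~
~~~~~~~
t=13: ~~~~~~~
~~~~~~~
~~++~~~
~~+v+~~
~~+++~~
~~++~~~
~~~~~~~
~~~~~~~
t=14: ~~~~~~~
~~~~~~~
~~++~~~
~~<++~~
~~+++~~
~~++~~~
~~~~~~~
~~~~~~~
t=15: ~~~~~~~
~~~~~~~
~~++~~~
~~~++~~
~~v++~~
~~++~~~
~~~~~~~
~~~~~~~

1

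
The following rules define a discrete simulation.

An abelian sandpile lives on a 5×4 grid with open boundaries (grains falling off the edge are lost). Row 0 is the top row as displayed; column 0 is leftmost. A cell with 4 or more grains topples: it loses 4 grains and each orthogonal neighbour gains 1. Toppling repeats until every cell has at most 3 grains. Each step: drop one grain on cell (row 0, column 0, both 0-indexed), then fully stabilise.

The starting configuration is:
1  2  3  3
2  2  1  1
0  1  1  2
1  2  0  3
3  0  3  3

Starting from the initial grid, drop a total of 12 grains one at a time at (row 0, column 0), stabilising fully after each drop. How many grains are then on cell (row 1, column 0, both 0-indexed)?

2

gen 0: 1  2  3  3
2  2  1  1
0  1  1  2
1  2  0  3
3  0  3  3
gen 1: 2  2  3  3
2  2  1  1
0  1  1  2
1  2  0  3
3  0  3  3
gen 2: 3  2  3  3
2  2  1  1
0  1  1  2
1  2  0  3
3  0  3  3
gen 3: 0  3  3  3
3  2  1  1
0  1  1  2
1  2  0  3
3  0  3  3
gen 4: 1  3  3  3
3  2  1  1
0  1  1  2
1  2  0  3
3  0  3  3
gen 5: 2  3  3  3
3  2  1  1
0  1  1  2
1  2  0  3
3  0  3  3
gen 6: 3  3  3  3
3  2  1  1
0  1  1  2
1  2  0  3
3  0  3  3
gen 7: 2  2  1  0
1  0  3  2
1  2  1  2
1  2  0  3
3  0  3  3
gen 8: 3  2  1  0
1  0  3  2
1  2  1  2
1  2  0  3
3  0  3  3
gen 9: 0  3  1  0
2  0  3  2
1  2  1  2
1  2  0  3
3  0  3  3
gen 10: 1  3  1  0
2  0  3  2
1  2  1  2
1  2  0  3
3  0  3  3
gen 11: 2  3  1  0
2  0  3  2
1  2  1  2
1  2  0  3
3  0  3  3
gen 12: 3  3  1  0
2  0  3  2
1  2  1  2
1  2  0  3
3  0  3  3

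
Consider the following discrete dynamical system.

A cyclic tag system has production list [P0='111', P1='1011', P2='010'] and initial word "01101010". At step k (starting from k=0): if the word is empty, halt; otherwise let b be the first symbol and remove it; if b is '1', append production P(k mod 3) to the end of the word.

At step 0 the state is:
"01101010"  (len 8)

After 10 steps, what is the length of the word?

t=0: "01101010"  (len 8)
t=1: "1101010"  (len 7)
t=2: "1010101011"  (len 10)
t=3: "010101011010"  (len 12)
t=4: "10101011010"  (len 11)
t=5: "01010110101011"  (len 14)
t=6: "1010110101011"  (len 13)
t=7: "010110101011111"  (len 15)
t=8: "10110101011111"  (len 14)
t=9: "0110101011111010"  (len 16)
t=10: "110101011111010"  (len 15)

15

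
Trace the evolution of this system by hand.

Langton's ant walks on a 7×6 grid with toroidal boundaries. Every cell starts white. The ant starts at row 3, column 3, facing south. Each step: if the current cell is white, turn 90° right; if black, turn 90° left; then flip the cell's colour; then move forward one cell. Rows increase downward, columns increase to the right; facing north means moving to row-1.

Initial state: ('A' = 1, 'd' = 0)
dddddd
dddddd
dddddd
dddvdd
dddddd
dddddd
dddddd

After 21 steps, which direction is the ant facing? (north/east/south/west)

t=0: dddddd
dddddd
dddddd
dddvdd
dddddd
dddddd
dddddd
t=1: dddddd
dddddd
dddddd
dd<Add
dddddd
dddddd
dddddd
t=2: dddddd
dddddd
dd^ddd
ddAAdd
dddddd
dddddd
dddddd
t=3: dddddd
dddddd
ddA>dd
ddAAdd
dddddd
dddddd
dddddd
t=4: dddddd
dddddd
ddAAdd
ddAvdd
dddddd
dddddd
dddddd
t=5: dddddd
dddddd
ddAAdd
ddAd>d
dddddd
dddddd
dddddd
t=6: dddddd
dddddd
ddAAdd
ddAdAd
ddddvd
dddddd
dddddd
t=7: dddddd
dddddd
ddAAdd
ddAdAd
ddd<Ad
dddddd
dddddd
t=8: dddddd
dddddd
ddAAdd
ddA^Ad
dddAAd
dddddd
dddddd
t=9: dddddd
dddddd
ddAAdd
ddAA>d
dddAAd
dddddd
dddddd
t=10: dddddd
dddddd
ddAA^d
ddAAdd
dddAAd
dddddd
dddddd
t=11: dddddd
dddddd
ddAAA>
ddAAdd
dddAAd
dddddd
dddddd
t=12: dddddd
dddddd
ddAAAA
ddAAdv
dddAAd
dddddd
dddddd
t=13: dddddd
dddddd
ddAAAA
ddAA<A
dddAAd
dddddd
dddddd
t=14: dddddd
dddddd
ddAA^A
ddAAAA
dddAAd
dddddd
dddddd
t=15: dddddd
dddddd
ddA<dA
ddAAAA
dddAAd
dddddd
dddddd
t=16: dddddd
dddddd
ddAddA
ddAvAA
dddAAd
dddddd
dddddd
t=17: dddddd
dddddd
ddAddA
ddAd>A
dddAAd
dddddd
dddddd
t=18: dddddd
dddddd
ddAd^A
ddAddA
dddAAd
dddddd
dddddd
t=19: dddddd
dddddd
ddAdA>
ddAddA
dddAAd
dddddd
dddddd
t=20: dddddd
ddddd^
ddAdAd
ddAddA
dddAAd
dddddd
dddddd
t=21: dddddd
>ddddA
ddAdAd
ddAddA
dddAAd
dddddd
dddddd

east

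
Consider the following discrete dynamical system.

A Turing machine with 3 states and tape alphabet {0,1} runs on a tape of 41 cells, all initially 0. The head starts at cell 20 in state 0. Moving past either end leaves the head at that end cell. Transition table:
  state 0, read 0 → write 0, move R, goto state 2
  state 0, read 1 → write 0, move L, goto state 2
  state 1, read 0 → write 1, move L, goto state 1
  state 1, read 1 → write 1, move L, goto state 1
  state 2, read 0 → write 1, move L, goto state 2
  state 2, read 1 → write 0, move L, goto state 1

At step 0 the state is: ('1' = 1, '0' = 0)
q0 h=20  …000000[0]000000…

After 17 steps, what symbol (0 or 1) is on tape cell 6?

k=0  q0 h=20  …000000[0]000000…
k=1  q2 h=21  …000000[0]000000…
k=2  q2 h=20  …000000[0]100000…
k=3  q2 h=19  …000000[0]110000…
k=4  q2 h=18  …000000[0]111000…
k=5  q2 h=17  …000000[0]111100…
k=6  q2 h=16  …000000[0]111110…
k=7  q2 h=15  …000000[0]111111…
k=8  q2 h=14  …000000[0]111111…
k=9  q2 h=13  …000000[0]111111…
k=10  q2 h=12  …000000[0]111111…
k=11  q2 h=11  …000000[0]111111…
k=12  q2 h=10  …000000[0]111111…
k=13  q2 h= 9  …000000[0]111111…
k=14  q2 h= 8  …000000[0]111111…
k=15  q2 h= 7  …000000[0]111111…
k=16  q2 h= 6  |000000[0]111111…
k=17  q2 h= 5  |00000[0]111111…

1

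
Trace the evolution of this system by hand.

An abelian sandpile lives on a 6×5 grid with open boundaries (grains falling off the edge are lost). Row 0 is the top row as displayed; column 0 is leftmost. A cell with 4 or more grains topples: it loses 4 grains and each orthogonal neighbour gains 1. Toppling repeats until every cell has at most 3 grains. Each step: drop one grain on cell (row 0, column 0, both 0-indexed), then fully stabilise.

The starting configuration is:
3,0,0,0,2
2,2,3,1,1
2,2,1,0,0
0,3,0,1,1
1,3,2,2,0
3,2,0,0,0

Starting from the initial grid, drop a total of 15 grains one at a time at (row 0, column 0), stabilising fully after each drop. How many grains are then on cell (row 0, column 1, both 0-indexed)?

2

[0] 3,0,0,0,2
2,2,3,1,1
2,2,1,0,0
0,3,0,1,1
1,3,2,2,0
3,2,0,0,0
[1] 0,1,0,0,2
3,2,3,1,1
2,2,1,0,0
0,3,0,1,1
1,3,2,2,0
3,2,0,0,0
[2] 1,1,0,0,2
3,2,3,1,1
2,2,1,0,0
0,3,0,1,1
1,3,2,2,0
3,2,0,0,0
[3] 2,1,0,0,2
3,2,3,1,1
2,2,1,0,0
0,3,0,1,1
1,3,2,2,0
3,2,0,0,0
[4] 3,1,0,0,2
3,2,3,1,1
2,2,1,0,0
0,3,0,1,1
1,3,2,2,0
3,2,0,0,0
[5] 1,2,0,0,2
0,3,3,1,1
3,2,1,0,0
0,3,0,1,1
1,3,2,2,0
3,2,0,0,0
[6] 2,2,0,0,2
0,3,3,1,1
3,2,1,0,0
0,3,0,1,1
1,3,2,2,0
3,2,0,0,0
[7] 3,2,0,0,2
0,3,3,1,1
3,2,1,0,0
0,3,0,1,1
1,3,2,2,0
3,2,0,0,0
[8] 0,3,0,0,2
1,3,3,1,1
3,2,1,0,0
0,3,0,1,1
1,3,2,2,0
3,2,0,0,0
[9] 1,3,0,0,2
1,3,3,1,1
3,2,1,0,0
0,3,0,1,1
1,3,2,2,0
3,2,0,0,0
[10] 2,3,0,0,2
1,3,3,1,1
3,2,1,0,0
0,3,0,1,1
1,3,2,2,0
3,2,0,0,0
[11] 3,3,0,0,2
1,3,3,1,1
3,2,1,0,0
0,3,0,1,1
1,3,2,2,0
3,2,0,0,0
[12] 1,1,2,0,2
3,1,0,2,1
3,3,2,0,0
0,3,0,1,1
1,3,2,2,0
3,2,0,0,0
[13] 2,1,2,0,2
3,1,0,2,1
3,3,2,0,0
0,3,0,1,1
1,3,2,2,0
3,2,0,0,0
[14] 3,1,2,0,2
3,1,0,2,1
3,3,2,0,0
0,3,0,1,1
1,3,2,2,0
3,2,0,0,0
[15] 1,2,2,0,2
1,3,0,2,1
1,1,3,0,0
2,1,1,1,1
2,0,3,2,0
3,3,0,0,0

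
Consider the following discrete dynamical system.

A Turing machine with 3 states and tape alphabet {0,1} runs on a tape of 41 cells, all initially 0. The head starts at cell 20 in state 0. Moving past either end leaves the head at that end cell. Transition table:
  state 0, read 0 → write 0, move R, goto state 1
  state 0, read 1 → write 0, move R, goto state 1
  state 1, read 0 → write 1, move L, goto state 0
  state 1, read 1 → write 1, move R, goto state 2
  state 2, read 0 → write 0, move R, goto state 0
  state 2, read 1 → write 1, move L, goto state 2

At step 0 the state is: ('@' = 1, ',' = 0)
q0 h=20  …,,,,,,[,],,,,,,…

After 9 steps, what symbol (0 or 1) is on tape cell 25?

0

step 0: q0 h=20  …,,,,,,[,],,,,,,…
step 1: q1 h=21  …,,,,,,[,],,,,,,…
step 2: q0 h=20  …,,,,,,[,]@,,,,,…
step 3: q1 h=21  …,,,,,,[@],,,,,,…
step 4: q2 h=22  …,,,,,@[,],,,,,,…
step 5: q0 h=23  …,,,,@,[,],,,,,,…
step 6: q1 h=24  …,,,@,,[,],,,,,,…
step 7: q0 h=23  …,,,,@,[,]@,,,,,…
step 8: q1 h=24  …,,,@,,[@],,,,,,…
step 9: q2 h=25  …,,@,,@[,],,,,,,…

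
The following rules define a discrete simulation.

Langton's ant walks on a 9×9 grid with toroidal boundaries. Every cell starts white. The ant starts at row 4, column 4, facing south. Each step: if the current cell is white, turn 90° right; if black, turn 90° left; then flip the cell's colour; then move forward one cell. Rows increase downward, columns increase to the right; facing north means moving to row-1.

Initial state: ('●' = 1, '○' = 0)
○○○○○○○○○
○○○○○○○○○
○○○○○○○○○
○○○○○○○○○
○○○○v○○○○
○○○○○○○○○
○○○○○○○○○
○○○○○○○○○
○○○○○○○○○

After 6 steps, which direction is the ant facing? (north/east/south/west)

t=0: ○○○○○○○○○
○○○○○○○○○
○○○○○○○○○
○○○○○○○○○
○○○○v○○○○
○○○○○○○○○
○○○○○○○○○
○○○○○○○○○
○○○○○○○○○
t=1: ○○○○○○○○○
○○○○○○○○○
○○○○○○○○○
○○○○○○○○○
○○○<●○○○○
○○○○○○○○○
○○○○○○○○○
○○○○○○○○○
○○○○○○○○○
t=2: ○○○○○○○○○
○○○○○○○○○
○○○○○○○○○
○○○^○○○○○
○○○●●○○○○
○○○○○○○○○
○○○○○○○○○
○○○○○○○○○
○○○○○○○○○
t=3: ○○○○○○○○○
○○○○○○○○○
○○○○○○○○○
○○○●>○○○○
○○○●●○○○○
○○○○○○○○○
○○○○○○○○○
○○○○○○○○○
○○○○○○○○○
t=4: ○○○○○○○○○
○○○○○○○○○
○○○○○○○○○
○○○●●○○○○
○○○●v○○○○
○○○○○○○○○
○○○○○○○○○
○○○○○○○○○
○○○○○○○○○
t=5: ○○○○○○○○○
○○○○○○○○○
○○○○○○○○○
○○○●●○○○○
○○○●○>○○○
○○○○○○○○○
○○○○○○○○○
○○○○○○○○○
○○○○○○○○○
t=6: ○○○○○○○○○
○○○○○○○○○
○○○○○○○○○
○○○●●○○○○
○○○●○●○○○
○○○○○v○○○
○○○○○○○○○
○○○○○○○○○
○○○○○○○○○

south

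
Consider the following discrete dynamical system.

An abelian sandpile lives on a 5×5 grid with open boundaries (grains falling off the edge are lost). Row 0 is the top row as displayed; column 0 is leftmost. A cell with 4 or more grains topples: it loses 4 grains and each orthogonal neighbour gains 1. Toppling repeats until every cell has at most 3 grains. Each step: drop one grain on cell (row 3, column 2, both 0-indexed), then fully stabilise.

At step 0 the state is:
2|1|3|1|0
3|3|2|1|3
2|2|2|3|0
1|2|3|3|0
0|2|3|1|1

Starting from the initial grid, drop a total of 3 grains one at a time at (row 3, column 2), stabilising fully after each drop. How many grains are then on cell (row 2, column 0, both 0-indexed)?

0

gen 0: 2|1|3|1|0
3|3|2|1|3
2|2|2|3|0
1|2|3|3|0
0|2|3|1|1
gen 1: 2|1|3|1|0
3|3|3|2|3
2|3|0|1|1
1|3|3|1|1
0|3|0|3|1
gen 2: 3|3|0|2|0
1|2|1|3|3
0|2|3|1|1
3|2|1|2|1
1|0|2|3|1
gen 3: 3|3|0|2|0
1|2|1|3|3
0|2|3|1|1
3|2|2|2|1
1|0|2|3|1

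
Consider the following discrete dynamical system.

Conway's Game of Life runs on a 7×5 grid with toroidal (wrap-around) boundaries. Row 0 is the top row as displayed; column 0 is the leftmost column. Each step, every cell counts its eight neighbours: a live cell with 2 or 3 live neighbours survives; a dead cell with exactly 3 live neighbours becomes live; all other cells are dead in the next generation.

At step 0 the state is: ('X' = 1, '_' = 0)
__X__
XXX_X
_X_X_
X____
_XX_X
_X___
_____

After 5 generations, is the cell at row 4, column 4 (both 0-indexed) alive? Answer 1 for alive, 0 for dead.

t=0: __X__
XXX_X
_X_X_
X____
_XX_X
_X___
_____
t=1: X_XX_
X___X
___X_
X__XX
_XX__
XXX__
_____
t=2: XX_X_
XXX__
___X_
XX_XX
_____
X_X__
X__XX
t=3: ___X_
X__X_
___X_
X_XXX
__XX_
XX_X_
___X_
t=4: __XX_
__XX_
XX___
_X___
_____
_X_X_
___X_
t=5: ____X
___XX
XX___
XX___
__X__
__X__
___XX

0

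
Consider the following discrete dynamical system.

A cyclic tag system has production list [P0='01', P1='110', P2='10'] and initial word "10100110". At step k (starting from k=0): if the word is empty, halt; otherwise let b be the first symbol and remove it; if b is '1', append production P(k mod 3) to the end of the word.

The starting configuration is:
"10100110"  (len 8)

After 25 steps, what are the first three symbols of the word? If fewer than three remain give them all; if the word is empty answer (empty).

0) "10100110"  (len 8)
1) "010011001"  (len 9)
2) "10011001"  (len 8)
3) "001100110"  (len 9)
4) "01100110"  (len 8)
5) "1100110"  (len 7)
6) "10011010"  (len 8)
7) "001101001"  (len 9)
8) "01101001"  (len 8)
9) "1101001"  (len 7)
10) "10100101"  (len 8)
11) "0100101110"  (len 10)
12) "100101110"  (len 9)
13) "0010111001"  (len 10)
14) "010111001"  (len 9)
15) "10111001"  (len 8)
16) "011100101"  (len 9)
17) "11100101"  (len 8)
18) "110010110"  (len 9)
19) "1001011001"  (len 10)
20) "001011001110"  (len 12)
21) "01011001110"  (len 11)
22) "1011001110"  (len 10)
23) "011001110110"  (len 12)
24) "11001110110"  (len 11)
25) "100111011001"  (len 12)

100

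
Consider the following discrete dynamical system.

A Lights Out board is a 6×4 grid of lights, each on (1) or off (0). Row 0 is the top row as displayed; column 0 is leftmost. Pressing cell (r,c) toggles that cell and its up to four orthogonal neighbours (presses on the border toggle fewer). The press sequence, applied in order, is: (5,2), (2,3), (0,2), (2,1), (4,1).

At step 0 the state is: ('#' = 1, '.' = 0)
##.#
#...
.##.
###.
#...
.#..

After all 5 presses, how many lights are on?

17

[0] ##.#
#...
.##.
###.
#...
.#..
[1] ##.#
#...
.##.
###.
#.#.
..##
[2] ##.#
#..#
.#.#
####
#.#.
..##
[3] #.#.
#.##
.#.#
####
#.#.
..##
[4] #.#.
####
#.##
#.##
#.#.
..##
[5] #.#.
####
#.##
####
.#..
.###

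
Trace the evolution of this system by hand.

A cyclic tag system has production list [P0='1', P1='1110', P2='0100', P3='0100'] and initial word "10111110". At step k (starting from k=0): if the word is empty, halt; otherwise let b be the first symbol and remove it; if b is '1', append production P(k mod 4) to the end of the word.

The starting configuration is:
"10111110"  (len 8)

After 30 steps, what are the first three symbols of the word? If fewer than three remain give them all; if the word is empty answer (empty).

gen 0: "10111110"  (len 8)
gen 1: "01111101"  (len 8)
gen 2: "1111101"  (len 7)
gen 3: "1111010100"  (len 10)
gen 4: "1110101000100"  (len 13)
gen 5: "1101010001001"  (len 13)
gen 6: "1010100010011110"  (len 16)
gen 7: "0101000100111100100"  (len 19)
gen 8: "101000100111100100"  (len 18)
gen 9: "010001001111001001"  (len 18)
gen 10: "10001001111001001"  (len 17)
gen 11: "00010011110010010100"  (len 20)
gen 12: "0010011110010010100"  (len 19)
gen 13: "010011110010010100"  (len 18)
gen 14: "10011110010010100"  (len 17)
gen 15: "00111100100101000100"  (len 20)
gen 16: "0111100100101000100"  (len 19)
gen 17: "111100100101000100"  (len 18)
gen 18: "111001001010001001110"  (len 21)
gen 19: "110010010100010011100100"  (len 24)
gen 20: "100100101000100111001000100"  (len 27)
gen 21: "001001010001001110010001001"  (len 27)
gen 22: "01001010001001110010001001"  (len 26)
gen 23: "1001010001001110010001001"  (len 25)
gen 24: "0010100010011100100010010100"  (len 28)
gen 25: "010100010011100100010010100"  (len 27)
gen 26: "10100010011100100010010100"  (len 26)
gen 27: "01000100111001000100101000100"  (len 29)
gen 28: "1000100111001000100101000100"  (len 28)
gen 29: "0001001110010001001010001001"  (len 28)
gen 30: "001001110010001001010001001"  (len 27)

001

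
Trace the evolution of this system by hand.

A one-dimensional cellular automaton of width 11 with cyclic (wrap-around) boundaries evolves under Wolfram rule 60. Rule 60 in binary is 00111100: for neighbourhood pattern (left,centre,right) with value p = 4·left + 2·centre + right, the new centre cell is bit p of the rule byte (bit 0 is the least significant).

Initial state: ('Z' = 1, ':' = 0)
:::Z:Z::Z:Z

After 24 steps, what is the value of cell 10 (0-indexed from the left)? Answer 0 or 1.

gen 0: :::Z:Z::Z:Z
gen 1: Z::ZZZZ:ZZZ
gen 2: :Z:Z:::ZZ::
gen 3: :ZZZZ::Z:Z:
gen 4: :Z:::Z:ZZZZ
gen 5: ZZZ::ZZZ:::
gen 6: Z::Z:Z::Z::
gen 7: ZZ:ZZZZ:ZZ:
gen 8: Z:ZZ:::ZZ:Z
gen 9: :ZZ:Z::Z:ZZ
gen 10: ZZ:ZZZ:ZZZ:
gen 11: Z:ZZ::ZZ::Z
gen 12: :ZZ:Z:Z:Z:Z
gen 13: ZZ:ZZZZZZZZ
gen 14: ::ZZ:::::::
gen 15: ::Z:Z::::::
gen 16: ::ZZZZ:::::
gen 17: ::Z:::Z::::
gen 18: ::ZZ::ZZ:::
gen 19: ::Z:Z:Z:Z::
gen 20: ::ZZZZZZZZ:
gen 21: ::Z:::::::Z
gen 22: Z:ZZ::::::Z
gen 23: :ZZ:Z:::::Z
gen 24: ZZ:ZZZ::::Z

1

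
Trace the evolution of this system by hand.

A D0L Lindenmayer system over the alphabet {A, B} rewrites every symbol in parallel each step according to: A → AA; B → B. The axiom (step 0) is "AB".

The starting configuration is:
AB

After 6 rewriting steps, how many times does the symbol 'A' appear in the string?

t=0: AB
t=1: AAB
t=2: AAAAB
t=3: AAAAAAAAB
t=4: AAAAAAAAAAAAAAAAB
t=5: AAAAAAAAAAAAAAAAAAAAAAAAAAAAAAAAB
t=6: AAAAAAAAAAAAAAAAAAAAAAAAAAAAAAAAAAAAAAAAAAAAAAAAAAAAAAAAAAAAAAAAB

64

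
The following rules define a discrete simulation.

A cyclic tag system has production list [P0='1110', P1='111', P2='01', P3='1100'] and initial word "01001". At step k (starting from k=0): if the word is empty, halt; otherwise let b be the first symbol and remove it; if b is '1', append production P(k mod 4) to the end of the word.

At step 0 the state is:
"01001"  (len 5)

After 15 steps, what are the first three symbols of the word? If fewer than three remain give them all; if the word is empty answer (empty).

011

step 0: "01001"  (len 5)
step 1: "1001"  (len 4)
step 2: "001111"  (len 6)
step 3: "01111"  (len 5)
step 4: "1111"  (len 4)
step 5: "1111110"  (len 7)
step 6: "111110111"  (len 9)
step 7: "1111011101"  (len 10)
step 8: "1110111011100"  (len 13)
step 9: "1101110111001110"  (len 16)
step 10: "101110111001110111"  (len 18)
step 11: "0111011100111011101"  (len 19)
step 12: "111011100111011101"  (len 18)
step 13: "110111001110111011110"  (len 21)
step 14: "10111001110111011110111"  (len 23)
step 15: "011100111011101111011101"  (len 24)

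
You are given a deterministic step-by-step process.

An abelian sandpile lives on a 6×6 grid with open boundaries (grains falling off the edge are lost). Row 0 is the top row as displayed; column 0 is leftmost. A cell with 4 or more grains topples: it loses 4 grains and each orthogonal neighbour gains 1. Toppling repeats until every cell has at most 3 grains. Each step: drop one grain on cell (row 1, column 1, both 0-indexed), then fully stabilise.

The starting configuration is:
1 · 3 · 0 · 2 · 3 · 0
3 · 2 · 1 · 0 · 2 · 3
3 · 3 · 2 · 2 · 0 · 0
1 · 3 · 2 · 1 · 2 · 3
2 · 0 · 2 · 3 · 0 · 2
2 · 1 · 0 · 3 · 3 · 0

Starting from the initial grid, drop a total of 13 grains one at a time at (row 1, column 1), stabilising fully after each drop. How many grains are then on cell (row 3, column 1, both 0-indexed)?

k=0  1 · 3 · 0 · 2 · 3 · 0
3 · 2 · 1 · 0 · 2 · 3
3 · 3 · 2 · 2 · 0 · 0
1 · 3 · 2 · 1 · 2 · 3
2 · 0 · 2 · 3 · 0 · 2
2 · 1 · 0 · 3 · 3 · 0
k=1  1 · 3 · 0 · 2 · 3 · 0
3 · 3 · 1 · 0 · 2 · 3
3 · 3 · 2 · 2 · 0 · 0
1 · 3 · 2 · 1 · 2 · 3
2 · 0 · 2 · 3 · 0 · 2
2 · 1 · 0 · 3 · 3 · 0
k=2  3 · 0 · 1 · 2 · 3 · 0
1 · 3 · 2 · 0 · 2 · 3
1 · 2 · 3 · 2 · 0 · 0
3 · 0 · 3 · 1 · 2 · 3
2 · 1 · 2 · 3 · 0 · 2
2 · 1 · 0 · 3 · 3 · 0
k=3  3 · 1 · 1 · 2 · 3 · 0
2 · 0 · 3 · 0 · 2 · 3
1 · 3 · 3 · 2 · 0 · 0
3 · 0 · 3 · 1 · 2 · 3
2 · 1 · 2 · 3 · 0 · 2
2 · 1 · 0 · 3 · 3 · 0
k=4  3 · 1 · 1 · 2 · 3 · 0
2 · 1 · 3 · 0 · 2 · 3
1 · 3 · 3 · 2 · 0 · 0
3 · 0 · 3 · 1 · 2 · 3
2 · 1 · 2 · 3 · 0 · 2
2 · 1 · 0 · 3 · 3 · 0
k=5  3 · 1 · 1 · 2 · 3 · 0
2 · 2 · 3 · 0 · 2 · 3
1 · 3 · 3 · 2 · 0 · 0
3 · 0 · 3 · 1 · 2 · 3
2 · 1 · 2 · 3 · 0 · 2
2 · 1 · 0 · 3 · 3 · 0
k=6  3 · 1 · 1 · 2 · 3 · 0
2 · 3 · 3 · 0 · 2 · 3
1 · 3 · 3 · 2 · 0 · 0
3 · 0 · 3 · 1 · 2 · 3
2 · 1 · 2 · 3 · 0 · 2
2 · 1 · 0 · 3 · 3 · 0
k=7  3 · 2 · 2 · 2 · 3 · 0
3 · 2 · 1 · 1 · 2 · 3
2 · 1 · 2 · 3 · 0 · 0
3 · 2 · 0 · 2 · 2 · 3
2 · 1 · 3 · 3 · 0 · 2
2 · 1 · 0 · 3 · 3 · 0
k=8  3 · 2 · 2 · 2 · 3 · 0
3 · 3 · 1 · 1 · 2 · 3
2 · 1 · 2 · 3 · 0 · 0
3 · 2 · 0 · 2 · 2 · 3
2 · 1 · 3 · 3 · 0 · 2
2 · 1 · 0 · 3 · 3 · 0
k=9  1 · 0 · 3 · 2 · 3 · 0
1 · 2 · 2 · 1 · 2 · 3
3 · 2 · 2 · 3 · 0 · 0
3 · 2 · 0 · 2 · 2 · 3
2 · 1 · 3 · 3 · 0 · 2
2 · 1 · 0 · 3 · 3 · 0
k=10  1 · 0 · 3 · 2 · 3 · 0
1 · 3 · 2 · 1 · 2 · 3
3 · 2 · 2 · 3 · 0 · 0
3 · 2 · 0 · 2 · 2 · 3
2 · 1 · 3 · 3 · 0 · 2
2 · 1 · 0 · 3 · 3 · 0
k=11  1 · 1 · 3 · 2 · 3 · 0
2 · 0 · 3 · 1 · 2 · 3
3 · 3 · 2 · 3 · 0 · 0
3 · 2 · 0 · 2 · 2 · 3
2 · 1 · 3 · 3 · 0 · 2
2 · 1 · 0 · 3 · 3 · 0
k=12  1 · 1 · 3 · 2 · 3 · 0
2 · 1 · 3 · 1 · 2 · 3
3 · 3 · 2 · 3 · 0 · 0
3 · 2 · 0 · 2 · 2 · 3
2 · 1 · 3 · 3 · 0 · 2
2 · 1 · 0 · 3 · 3 · 0
k=13  1 · 1 · 3 · 2 · 3 · 0
2 · 2 · 3 · 1 · 2 · 3
3 · 3 · 2 · 3 · 0 · 0
3 · 2 · 0 · 2 · 2 · 3
2 · 1 · 3 · 3 · 0 · 2
2 · 1 · 0 · 3 · 3 · 0

2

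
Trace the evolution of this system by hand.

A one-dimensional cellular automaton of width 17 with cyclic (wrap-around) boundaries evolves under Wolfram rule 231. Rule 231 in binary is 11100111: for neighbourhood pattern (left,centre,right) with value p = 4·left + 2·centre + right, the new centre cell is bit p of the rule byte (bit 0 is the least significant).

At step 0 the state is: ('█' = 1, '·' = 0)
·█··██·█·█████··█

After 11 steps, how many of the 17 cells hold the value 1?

[0] ·█··██·█·█████··█
[1] ██·█·████·████·██
[2] █████·████·████·█
[3] ██████·████·████·
[4] ·██████·████·████
[5] █·██████·████·███
[6] ██·██████·████·██
[7] ███·██████·████·█
[8] ████·██████·████·
[9] ·████·██████·████
[10] █·████·██████·███
[11] ██·████·██████·██

14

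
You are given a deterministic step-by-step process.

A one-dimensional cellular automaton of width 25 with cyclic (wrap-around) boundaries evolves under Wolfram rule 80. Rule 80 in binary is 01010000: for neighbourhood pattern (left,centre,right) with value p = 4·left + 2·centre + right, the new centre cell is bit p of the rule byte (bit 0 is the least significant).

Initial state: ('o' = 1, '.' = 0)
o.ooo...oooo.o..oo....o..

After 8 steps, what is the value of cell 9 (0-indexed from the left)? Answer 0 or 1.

t=0: o.ooo...oooo.o..oo....o..
t=1: ....oo.....o..o..oo....o.
t=2: .....oo.....o..o..oo....o
t=3: o.....oo.....o..o..oo....
t=4: .o.....oo.....o..o..oo...
t=5: ..o.....oo.....o..o..oo..
t=6: ...o.....oo.....o..o..oo.
t=7: ....o.....oo.....o..o..oo
t=8: o....o.....oo.....o..o..o

0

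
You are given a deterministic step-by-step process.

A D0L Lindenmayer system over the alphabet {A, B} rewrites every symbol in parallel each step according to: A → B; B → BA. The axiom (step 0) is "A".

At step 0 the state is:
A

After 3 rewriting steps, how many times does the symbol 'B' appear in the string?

0) A
1) B
2) BA
3) BAB

2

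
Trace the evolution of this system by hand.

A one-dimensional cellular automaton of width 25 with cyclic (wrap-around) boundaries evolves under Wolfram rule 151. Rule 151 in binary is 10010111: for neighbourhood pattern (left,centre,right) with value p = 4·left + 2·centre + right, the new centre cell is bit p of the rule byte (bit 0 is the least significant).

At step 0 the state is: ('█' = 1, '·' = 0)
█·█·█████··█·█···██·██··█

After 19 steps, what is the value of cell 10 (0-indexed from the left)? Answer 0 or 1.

1

[0] █·█·█████··█·█···██·██··█
[1] ··█··███·███·████·····██·
[2] █████·█···█···██·█████··█
[3] ████··████████····███·██·
[4] ·██·██·██████·████·█·····
[5] █·······████···██··██████
[6] ·███████·██·███··██·█████
[7] ··█████······█·██····███·
[8] ██·███·███████···████·█·█
[9] █···█···█████·███·██··█··
[10] ████████·███···█····█████
[11] ███████···█·████████·████
[12] ██████·████··██████···███
[13] █████···██·██·████·███·██
[14] ████·███·······██···█···█
[15] ███···█·███████··███████·
[16] ·█·████··█████·██·█████··
[17] ██··██·██·███······███·██
[18] █·██·······█·██████·█···█
[19] ····████████··████··████·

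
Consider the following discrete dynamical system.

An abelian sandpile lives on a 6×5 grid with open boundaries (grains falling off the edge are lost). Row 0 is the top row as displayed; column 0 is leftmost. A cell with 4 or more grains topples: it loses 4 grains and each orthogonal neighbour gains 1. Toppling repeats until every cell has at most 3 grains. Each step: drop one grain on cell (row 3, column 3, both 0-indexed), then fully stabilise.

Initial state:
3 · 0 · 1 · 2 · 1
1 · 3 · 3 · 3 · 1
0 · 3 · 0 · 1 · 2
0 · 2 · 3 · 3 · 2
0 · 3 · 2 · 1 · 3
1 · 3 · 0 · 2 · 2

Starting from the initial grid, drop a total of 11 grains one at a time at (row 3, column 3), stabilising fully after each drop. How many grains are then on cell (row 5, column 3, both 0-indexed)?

1

t=0: 3 · 0 · 1 · 2 · 1
1 · 3 · 3 · 3 · 1
0 · 3 · 0 · 1 · 2
0 · 2 · 3 · 3 · 2
0 · 3 · 2 · 1 · 3
1 · 3 · 0 · 2 · 2
t=1: 3 · 0 · 1 · 2 · 1
1 · 3 · 3 · 3 · 1
0 · 3 · 1 · 2 · 2
0 · 3 · 0 · 1 · 3
0 · 3 · 3 · 2 · 3
1 · 3 · 0 · 2 · 2
t=2: 3 · 0 · 1 · 2 · 1
1 · 3 · 3 · 3 · 1
0 · 3 · 1 · 2 · 2
0 · 3 · 0 · 2 · 3
0 · 3 · 3 · 2 · 3
1 · 3 · 0 · 2 · 2
t=3: 3 · 0 · 1 · 2 · 1
1 · 3 · 3 · 3 · 1
0 · 3 · 1 · 2 · 2
0 · 3 · 0 · 3 · 3
0 · 3 · 3 · 2 · 3
1 · 3 · 0 · 2 · 2
t=4: 3 · 1 · 2 · 3 · 1
2 · 1 · 2 · 1 · 3
1 · 2 · 1 · 3 · 0
1 · 2 · 1 · 0 · 3
1 · 2 · 2 · 2 · 1
2 · 0 · 2 · 3 · 3
t=5: 3 · 1 · 2 · 3 · 1
2 · 1 · 2 · 1 · 3
1 · 2 · 1 · 3 · 0
1 · 2 · 1 · 1 · 3
1 · 2 · 2 · 2 · 1
2 · 0 · 2 · 3 · 3
t=6: 3 · 1 · 2 · 3 · 1
2 · 1 · 2 · 1 · 3
1 · 2 · 1 · 3 · 0
1 · 2 · 1 · 2 · 3
1 · 2 · 2 · 2 · 1
2 · 0 · 2 · 3 · 3
t=7: 3 · 1 · 2 · 3 · 1
2 · 1 · 2 · 1 · 3
1 · 2 · 1 · 3 · 0
1 · 2 · 1 · 3 · 3
1 · 2 · 2 · 2 · 1
2 · 0 · 2 · 3 · 3
t=8: 3 · 1 · 2 · 3 · 1
2 · 1 · 2 · 2 · 3
1 · 2 · 2 · 0 · 2
1 · 2 · 2 · 2 · 0
1 · 2 · 2 · 3 · 2
2 · 0 · 2 · 3 · 3
t=9: 3 · 1 · 2 · 3 · 1
2 · 1 · 2 · 2 · 3
1 · 2 · 2 · 0 · 2
1 · 2 · 2 · 3 · 0
1 · 2 · 2 · 3 · 2
2 · 0 · 2 · 3 · 3
t=10: 3 · 1 · 2 · 3 · 1
2 · 1 · 2 · 2 · 3
1 · 2 · 2 · 1 · 2
1 · 2 · 3 · 1 · 2
1 · 2 · 3 · 2 · 0
2 · 0 · 3 · 1 · 1
t=11: 3 · 1 · 2 · 3 · 1
2 · 1 · 2 · 2 · 3
1 · 2 · 2 · 1 · 2
1 · 2 · 3 · 2 · 2
1 · 2 · 3 · 2 · 0
2 · 0 · 3 · 1 · 1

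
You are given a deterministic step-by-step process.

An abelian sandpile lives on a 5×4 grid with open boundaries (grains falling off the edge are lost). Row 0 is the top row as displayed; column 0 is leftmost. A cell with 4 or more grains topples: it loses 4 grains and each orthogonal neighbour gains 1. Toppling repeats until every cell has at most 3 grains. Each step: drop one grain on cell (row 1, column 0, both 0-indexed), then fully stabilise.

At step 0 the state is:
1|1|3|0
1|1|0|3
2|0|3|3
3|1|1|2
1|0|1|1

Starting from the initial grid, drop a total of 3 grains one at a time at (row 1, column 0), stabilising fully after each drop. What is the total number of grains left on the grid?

t=0: 1|1|3|0
1|1|0|3
2|0|3|3
3|1|1|2
1|0|1|1
t=1: 1|1|3|0
2|1|0|3
2|0|3|3
3|1|1|2
1|0|1|1
t=2: 1|1|3|0
3|1|0|3
2|0|3|3
3|1|1|2
1|0|1|1
t=3: 2|1|3|0
0|2|0|3
3|0|3|3
3|1|1|2
1|0|1|1

30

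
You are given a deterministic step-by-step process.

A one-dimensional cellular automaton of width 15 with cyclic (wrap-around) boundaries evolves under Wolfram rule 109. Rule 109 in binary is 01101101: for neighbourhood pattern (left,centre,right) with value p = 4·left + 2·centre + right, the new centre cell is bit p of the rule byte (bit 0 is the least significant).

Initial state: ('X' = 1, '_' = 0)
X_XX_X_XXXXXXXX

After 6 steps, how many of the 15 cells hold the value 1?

step 0: X_XX_X_XXXXXXXX
step 1: XXXXXXXX_______
step 2: X______X_XXXXX_
step 3: X_XXXX_XXX___XX
step 4: XXX__XXX_X_X_X_
step 5: X_X__X_XXXXXXXX
step 6: XXX__XXX_______

6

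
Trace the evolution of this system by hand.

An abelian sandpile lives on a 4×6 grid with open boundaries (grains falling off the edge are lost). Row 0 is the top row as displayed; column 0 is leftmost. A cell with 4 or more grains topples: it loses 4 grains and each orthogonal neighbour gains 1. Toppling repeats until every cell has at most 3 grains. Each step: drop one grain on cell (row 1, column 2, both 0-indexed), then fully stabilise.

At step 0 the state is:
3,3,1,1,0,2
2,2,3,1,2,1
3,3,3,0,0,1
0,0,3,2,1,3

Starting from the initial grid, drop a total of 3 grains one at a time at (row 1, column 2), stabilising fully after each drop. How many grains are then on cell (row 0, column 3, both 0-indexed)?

2

0) 3,3,1,1,0,2
2,2,3,1,2,1
3,3,3,0,0,1
0,0,3,2,1,3
1) 1,1,3,1,0,2
1,2,2,2,2,1
1,2,2,1,0,1
1,2,0,3,1,3
2) 1,1,3,1,0,2
1,2,3,2,2,1
1,2,2,1,0,1
1,2,0,3,1,3
3) 1,2,0,2,0,2
1,3,1,3,2,1
1,2,3,1,0,1
1,2,0,3,1,3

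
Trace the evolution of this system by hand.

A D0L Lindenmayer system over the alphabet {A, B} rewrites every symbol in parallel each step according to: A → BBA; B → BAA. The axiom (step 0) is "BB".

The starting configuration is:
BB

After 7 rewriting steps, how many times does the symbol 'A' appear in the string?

0) BB
1) BAABAA
2) BAABBABBABAABBABBA
3) BAABBABBABAABAABBABAABAABBABAABBABBABAABAABBABAABAABBA
4) BAABBABBABAABAABBABAABAABBABAABBABBABAABBABBABAABAABBABAAB…ABBABAABBABBABAABBABBABAABAABBABAABBABBABAABBABBABAABAABBA  (len 162)
5) BAABBABBABAABAABBABAABAABBABAABBABBABAABBABBABAABAABBABAAB…ABBABAABBABBABAABAABBABAABAABBABAABBABBABAABBABBABAABAABBA  (len 486)
6) BAABBABBABAABAABBABAABAABBABAABBABBABAABBABBABAABAABBABAAB…ABBABAABBABBABAABAABBABAABAABBABAABBABBABAABBABBABAABAABBA  (len 1458)
7) BAABBABBABAABAABBABAABAABBABAABBABBABAABBABBABAABAABBABAAB…ABBABAABBABBABAABAABBABAABAABBABAABBABBABAABBABBABAABAABBA  (len 4374)

2188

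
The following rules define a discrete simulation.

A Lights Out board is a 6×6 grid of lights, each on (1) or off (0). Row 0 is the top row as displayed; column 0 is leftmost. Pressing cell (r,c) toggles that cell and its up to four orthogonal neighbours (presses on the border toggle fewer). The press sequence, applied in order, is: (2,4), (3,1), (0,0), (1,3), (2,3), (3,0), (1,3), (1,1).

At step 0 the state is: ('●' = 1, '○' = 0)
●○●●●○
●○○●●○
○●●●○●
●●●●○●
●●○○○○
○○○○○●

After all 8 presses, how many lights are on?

14

0) ●○●●●○
●○○●●○
○●●●○●
●●●●○●
●●○○○○
○○○○○●
1) ●○●●●○
●○○●○○
○●●○●○
●●●●●●
●●○○○○
○○○○○●
2) ●○●●●○
●○○●○○
○○●○●○
○○○●●●
●○○○○○
○○○○○●
3) ○●●●●○
○○○●○○
○○●○●○
○○○●●●
●○○○○○
○○○○○●
4) ○●●○●○
○○●○●○
○○●●●○
○○○●●●
●○○○○○
○○○○○●
5) ○●●○●○
○○●●●○
○○○○○○
○○○○●●
●○○○○○
○○○○○●
6) ○●●○●○
○○●●●○
●○○○○○
●●○○●●
○○○○○○
○○○○○●
7) ○●●●●○
○○○○○○
●○○●○○
●●○○●●
○○○○○○
○○○○○●
8) ○○●●●○
●●●○○○
●●○●○○
●●○○●●
○○○○○○
○○○○○●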